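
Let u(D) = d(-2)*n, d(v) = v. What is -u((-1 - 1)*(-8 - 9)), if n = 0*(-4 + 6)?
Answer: 0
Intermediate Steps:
n = 0 (n = 0*2 = 0)
u(D) = 0 (u(D) = -2*0 = 0)
-u((-1 - 1)*(-8 - 9)) = -1*0 = 0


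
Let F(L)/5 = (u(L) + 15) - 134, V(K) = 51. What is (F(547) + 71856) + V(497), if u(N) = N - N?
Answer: 71312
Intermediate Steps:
u(N) = 0
F(L) = -595 (F(L) = 5*((0 + 15) - 134) = 5*(15 - 134) = 5*(-119) = -595)
(F(547) + 71856) + V(497) = (-595 + 71856) + 51 = 71261 + 51 = 71312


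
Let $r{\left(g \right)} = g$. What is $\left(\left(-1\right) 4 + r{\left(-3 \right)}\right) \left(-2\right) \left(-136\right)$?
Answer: $-1904$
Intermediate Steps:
$\left(\left(-1\right) 4 + r{\left(-3 \right)}\right) \left(-2\right) \left(-136\right) = \left(\left(-1\right) 4 - 3\right) \left(-2\right) \left(-136\right) = \left(-4 - 3\right) \left(-2\right) \left(-136\right) = \left(-7\right) \left(-2\right) \left(-136\right) = 14 \left(-136\right) = -1904$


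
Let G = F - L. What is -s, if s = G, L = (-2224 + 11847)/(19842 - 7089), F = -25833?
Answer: 329457872/12753 ≈ 25834.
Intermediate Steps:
L = 9623/12753 ≈ 0.75457
G = -329457872/12753 (G = -25833 - 1*9623/12753 = -25833 - 9623/12753 = -329457872/12753 ≈ -25834.)
s = -329457872/12753 ≈ -25834.
-s = -1*(-329457872/12753) = 329457872/12753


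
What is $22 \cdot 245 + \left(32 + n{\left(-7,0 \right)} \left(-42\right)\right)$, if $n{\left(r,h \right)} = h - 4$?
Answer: $5590$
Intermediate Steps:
$n{\left(r,h \right)} = -4 + h$
$22 \cdot 245 + \left(32 + n{\left(-7,0 \right)} \left(-42\right)\right) = 22 \cdot 245 + \left(32 + \left(-4 + 0\right) \left(-42\right)\right) = 5390 + \left(32 - -168\right) = 5390 + \left(32 + 168\right) = 5390 + 200 = 5590$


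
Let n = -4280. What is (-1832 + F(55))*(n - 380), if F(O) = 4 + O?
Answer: 8262180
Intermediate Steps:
(-1832 + F(55))*(n - 380) = (-1832 + (4 + 55))*(-4280 - 380) = (-1832 + 59)*(-4660) = -1773*(-4660) = 8262180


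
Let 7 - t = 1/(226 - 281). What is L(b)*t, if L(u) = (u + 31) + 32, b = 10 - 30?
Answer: 16598/55 ≈ 301.78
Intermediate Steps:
b = -20
L(u) = 63 + u (L(u) = (31 + u) + 32 = 63 + u)
t = 386/55 (t = 7 - 1/(226 - 281) = 7 - 1/(-55) = 7 - 1*(-1/55) = 7 + 1/55 = 386/55 ≈ 7.0182)
L(b)*t = (63 - 20)*(386/55) = 43*(386/55) = 16598/55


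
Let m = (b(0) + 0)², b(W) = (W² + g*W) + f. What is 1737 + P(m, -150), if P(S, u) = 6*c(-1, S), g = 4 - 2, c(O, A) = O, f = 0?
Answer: 1731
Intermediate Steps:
g = 2
b(W) = W² + 2*W (b(W) = (W² + 2*W) + 0 = W² + 2*W)
m = 0 (m = (0*(2 + 0) + 0)² = (0*2 + 0)² = (0 + 0)² = 0² = 0)
P(S, u) = -6 (P(S, u) = 6*(-1) = -6)
1737 + P(m, -150) = 1737 - 6 = 1731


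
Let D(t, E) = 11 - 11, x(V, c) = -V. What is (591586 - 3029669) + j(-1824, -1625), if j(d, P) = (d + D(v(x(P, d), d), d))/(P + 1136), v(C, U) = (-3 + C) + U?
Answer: -397406921/163 ≈ -2.4381e+6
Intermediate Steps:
v(C, U) = -3 + C + U
D(t, E) = 0
j(d, P) = d/(1136 + P) (j(d, P) = (d + 0)/(P + 1136) = d/(1136 + P))
(591586 - 3029669) + j(-1824, -1625) = (591586 - 3029669) - 1824/(1136 - 1625) = -2438083 - 1824/(-489) = -2438083 - 1824*(-1/489) = -2438083 + 608/163 = -397406921/163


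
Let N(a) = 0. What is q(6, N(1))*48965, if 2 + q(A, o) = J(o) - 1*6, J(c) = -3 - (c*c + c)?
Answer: -538615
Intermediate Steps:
J(c) = -3 - c - c**2 (J(c) = -3 - (c**2 + c) = -3 - (c + c**2) = -3 + (-c - c**2) = -3 - c - c**2)
q(A, o) = -11 - o - o**2 (q(A, o) = -2 + ((-3 - o - o**2) - 1*6) = -2 + ((-3 - o - o**2) - 6) = -2 + (-9 - o - o**2) = -11 - o - o**2)
q(6, N(1))*48965 = (-11 - 1*0 - 1*0**2)*48965 = (-11 + 0 - 1*0)*48965 = (-11 + 0 + 0)*48965 = -11*48965 = -538615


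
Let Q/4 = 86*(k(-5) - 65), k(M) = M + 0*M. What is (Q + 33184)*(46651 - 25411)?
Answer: 193368960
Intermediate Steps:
k(M) = M (k(M) = M + 0 = M)
Q = -24080 (Q = 4*(86*(-5 - 65)) = 4*(86*(-70)) = 4*(-6020) = -24080)
(Q + 33184)*(46651 - 25411) = (-24080 + 33184)*(46651 - 25411) = 9104*21240 = 193368960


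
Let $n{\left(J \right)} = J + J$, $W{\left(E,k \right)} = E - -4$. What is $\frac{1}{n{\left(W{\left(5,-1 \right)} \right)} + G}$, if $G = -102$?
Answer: $- \frac{1}{84} \approx -0.011905$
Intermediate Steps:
$W{\left(E,k \right)} = 4 + E$ ($W{\left(E,k \right)} = E + 4 = 4 + E$)
$n{\left(J \right)} = 2 J$
$\frac{1}{n{\left(W{\left(5,-1 \right)} \right)} + G} = \frac{1}{2 \left(4 + 5\right) - 102} = \frac{1}{2 \cdot 9 - 102} = \frac{1}{18 - 102} = \frac{1}{-84} = - \frac{1}{84}$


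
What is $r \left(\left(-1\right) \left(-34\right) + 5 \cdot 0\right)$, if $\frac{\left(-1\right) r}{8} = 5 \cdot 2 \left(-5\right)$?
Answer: $13600$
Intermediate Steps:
$r = 400$ ($r = - 8 \cdot 5 \cdot 2 \left(-5\right) = - 8 \cdot 10 \left(-5\right) = \left(-8\right) \left(-50\right) = 400$)
$r \left(\left(-1\right) \left(-34\right) + 5 \cdot 0\right) = 400 \left(\left(-1\right) \left(-34\right) + 5 \cdot 0\right) = 400 \left(34 + 0\right) = 400 \cdot 34 = 13600$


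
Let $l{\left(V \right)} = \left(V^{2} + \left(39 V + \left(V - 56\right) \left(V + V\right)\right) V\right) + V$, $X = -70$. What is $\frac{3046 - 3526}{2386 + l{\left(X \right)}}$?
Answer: $\frac{120}{259121} \approx 0.0004631$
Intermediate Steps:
$l{\left(V \right)} = V + V^{2} + V \left(39 V + 2 V \left(-56 + V\right)\right)$ ($l{\left(V \right)} = \left(V^{2} + \left(39 V + \left(-56 + V\right) 2 V\right) V\right) + V = \left(V^{2} + \left(39 V + 2 V \left(-56 + V\right)\right) V\right) + V = \left(V^{2} + V \left(39 V + 2 V \left(-56 + V\right)\right)\right) + V = V + V^{2} + V \left(39 V + 2 V \left(-56 + V\right)\right)$)
$\frac{3046 - 3526}{2386 + l{\left(X \right)}} = \frac{3046 - 3526}{2386 - 70 \left(1 - -5040 + 2 \left(-70\right)^{2}\right)} = - \frac{480}{2386 - 70 \left(1 + 5040 + 2 \cdot 4900\right)} = - \frac{480}{2386 - 70 \left(1 + 5040 + 9800\right)} = - \frac{480}{2386 - 1038870} = - \frac{480}{-1036484} = \left(-480\right) \left(- \frac{1}{1036484}\right) = \frac{120}{259121}$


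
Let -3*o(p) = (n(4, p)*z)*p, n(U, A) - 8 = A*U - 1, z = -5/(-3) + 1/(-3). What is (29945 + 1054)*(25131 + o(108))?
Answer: 125824941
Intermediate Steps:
z = 4/3 (z = -5*(-⅓) + 1*(-⅓) = 5/3 - ⅓ = 4/3 ≈ 1.3333)
n(U, A) = 7 + A*U (n(U, A) = 8 + (A*U - 1) = 8 + (-1 + A*U) = 7 + A*U)
o(p) = -p*(28/3 + 16*p/3)/3 (o(p) = -(7 + p*4)*(4/3)*p/3 = -(7 + 4*p)*(4/3)*p/3 = -(28/3 + 16*p/3)*p/3 = -p*(28/3 + 16*p/3)/3)
(29945 + 1054)*(25131 + o(108)) = (29945 + 1054)*(25131 - 4/9*108*(7 + 4*108)) = 30999*(25131 - 4/9*108*(7 + 432)) = 30999*(25131 - 4/9*108*439) = 30999*(25131 - 21072) = 30999*4059 = 125824941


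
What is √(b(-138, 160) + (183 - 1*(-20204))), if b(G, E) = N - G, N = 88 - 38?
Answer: 5*√823 ≈ 143.44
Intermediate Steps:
N = 50
b(G, E) = 50 - G
√(b(-138, 160) + (183 - 1*(-20204))) = √((50 - 1*(-138)) + (183 - 1*(-20204))) = √((50 + 138) + (183 + 20204)) = √(188 + 20387) = √20575 = 5*√823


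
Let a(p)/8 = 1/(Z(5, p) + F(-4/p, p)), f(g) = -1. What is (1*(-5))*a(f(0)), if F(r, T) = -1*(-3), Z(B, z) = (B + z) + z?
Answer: -20/3 ≈ -6.6667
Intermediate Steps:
Z(B, z) = B + 2*z
F(r, T) = 3
a(p) = 8/(8 + 2*p) (a(p) = 8/((5 + 2*p) + 3) = 8/(8 + 2*p))
(1*(-5))*a(f(0)) = (1*(-5))*(4/(4 - 1)) = -20/3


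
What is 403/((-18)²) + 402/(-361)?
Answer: 15235/116964 ≈ 0.13025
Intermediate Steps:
403/((-18)²) + 402/(-361) = 403/324 + 402*(-1/361) = 403*(1/324) - 402/361 = 403/324 - 402/361 = 15235/116964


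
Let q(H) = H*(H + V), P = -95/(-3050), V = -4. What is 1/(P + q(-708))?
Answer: 610/307498579 ≈ 1.9837e-6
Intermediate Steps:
P = 19/610 (P = -1/3050*(-95) = 19/610 ≈ 0.031148)
q(H) = H*(-4 + H) (q(H) = H*(H - 4) = H*(-4 + H))
1/(P + q(-708)) = 1/(19/610 - 708*(-4 - 708)) = 1/(19/610 - 708*(-712)) = 1/(19/610 + 504096) = 1/(307498579/610) = 610/307498579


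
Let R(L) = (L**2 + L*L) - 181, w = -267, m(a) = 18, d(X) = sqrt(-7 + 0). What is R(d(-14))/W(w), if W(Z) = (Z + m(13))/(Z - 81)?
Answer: -22620/83 ≈ -272.53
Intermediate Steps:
d(X) = I*sqrt(7) (d(X) = sqrt(-7) = I*sqrt(7))
R(L) = -181 + 2*L**2 (R(L) = (L**2 + L**2) - 181 = 2*L**2 - 181 = -181 + 2*L**2)
W(Z) = (18 + Z)/(-81 + Z) (W(Z) = (Z + 18)/(Z - 81) = (18 + Z)/(-81 + Z))
R(d(-14))/W(w) = (-181 + 2*(I*sqrt(7))**2)/(((18 - 267)/(-81 - 267))) = (-181 + 2*(-7))/((-249/(-348))) = (-181 - 14)/((-1/348*(-249))) = -195/83/116 = -195*116/83 = -22620/83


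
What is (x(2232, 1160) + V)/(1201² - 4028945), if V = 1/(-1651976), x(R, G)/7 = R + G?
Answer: -39224518143/4272908610944 ≈ -0.0091798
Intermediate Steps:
x(R, G) = 7*G + 7*R (x(R, G) = 7*(R + G) = 7*(G + R) = 7*G + 7*R)
V = -1/1651976 ≈ -6.0534e-7
(x(2232, 1160) + V)/(1201² - 4028945) = ((7*1160 + 7*2232) - 1/1651976)/(1201² - 4028945) = ((8120 + 15624) - 1/1651976)/(1442401 - 4028945) = (23744 - 1/1651976)/(-2586544) = (39224518143/1651976)*(-1/2586544) = -39224518143/4272908610944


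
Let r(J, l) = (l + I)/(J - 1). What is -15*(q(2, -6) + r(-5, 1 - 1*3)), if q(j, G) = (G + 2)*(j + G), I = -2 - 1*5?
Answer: -525/2 ≈ -262.50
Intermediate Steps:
I = -7 (I = -2 - 5 = -7)
q(j, G) = (2 + G)*(G + j)
r(J, l) = (-7 + l)/(-1 + J) (r(J, l) = (l - 7)/(J - 1) = (-7 + l)/(-1 + J))
-15*(q(2, -6) + r(-5, 1 - 1*3)) = -15*(((-6)² + 2*(-6) + 2*2 - 6*2) + (-7 + (1 - 1*3))/(-1 - 5)) = -15*((36 - 12 + 4 - 12) + (-7 + (1 - 3))/(-6)) = -15*(16 - (-7 - 2)/6) = -15*(16 - ⅙*(-9)) = -15*(16 + 3/2) = -15*35/2 = -525/2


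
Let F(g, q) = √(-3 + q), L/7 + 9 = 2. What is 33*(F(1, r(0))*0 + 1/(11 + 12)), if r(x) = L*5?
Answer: 33/23 ≈ 1.4348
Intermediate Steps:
L = -49 (L = -63 + 7*2 = -63 + 14 = -49)
r(x) = -245 (r(x) = -49*5 = -245)
33*(F(1, r(0))*0 + 1/(11 + 12)) = 33*(√(-3 - 245)*0 + 1/(11 + 12)) = 33*(√(-248)*0 + 1/23) = 33*((2*I*√62)*0 + 1/23) = 33*(0 + 1/23) = 33*(1/23) = 33/23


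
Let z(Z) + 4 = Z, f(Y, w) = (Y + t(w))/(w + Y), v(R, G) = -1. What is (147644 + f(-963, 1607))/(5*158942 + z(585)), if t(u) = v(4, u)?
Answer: 7923481/42680617 ≈ 0.18565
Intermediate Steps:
t(u) = -1
f(Y, w) = (-1 + Y)/(Y + w) (f(Y, w) = (Y - 1)/(w + Y) = (-1 + Y)/(Y + w))
z(Z) = -4 + Z
(147644 + f(-963, 1607))/(5*158942 + z(585)) = (147644 + (-1 - 963)/(-963 + 1607))/(5*158942 + (-4 + 585)) = (147644 - 964/644)/(794710 + 581) = (147644 + (1/644)*(-964))/795291 = (147644 - 241/161)*(1/795291) = (23770443/161)*(1/795291) = 7923481/42680617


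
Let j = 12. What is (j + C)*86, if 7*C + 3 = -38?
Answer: 3698/7 ≈ 528.29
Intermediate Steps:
C = -41/7 (C = -3/7 + (⅐)*(-38) = -3/7 - 38/7 = -41/7 ≈ -5.8571)
(j + C)*86 = (12 - 41/7)*86 = (43/7)*86 = 3698/7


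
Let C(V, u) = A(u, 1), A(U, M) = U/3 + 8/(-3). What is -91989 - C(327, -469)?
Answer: -91830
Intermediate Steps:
A(U, M) = -8/3 + U/3 (A(U, M) = U*(⅓) + 8*(-⅓) = U/3 - 8/3 = -8/3 + U/3)
C(V, u) = -8/3 + u/3
-91989 - C(327, -469) = -91989 - (-8/3 + (⅓)*(-469)) = -91989 - (-8/3 - 469/3) = -91989 - 1*(-159) = -91989 + 159 = -91830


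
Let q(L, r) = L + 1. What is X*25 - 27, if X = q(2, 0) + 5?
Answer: 173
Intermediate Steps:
q(L, r) = 1 + L
X = 8 (X = (1 + 2) + 5 = 3 + 5 = 8)
X*25 - 27 = 8*25 - 27 = 200 - 27 = 173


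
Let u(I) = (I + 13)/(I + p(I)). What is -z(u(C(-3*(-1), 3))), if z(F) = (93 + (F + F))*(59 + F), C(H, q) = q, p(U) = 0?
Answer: -60023/9 ≈ -6669.2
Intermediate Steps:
u(I) = (13 + I)/I (u(I) = (I + 13)/(I + 0) = (13 + I)/I)
z(F) = (59 + F)*(93 + 2*F) (z(F) = (93 + 2*F)*(59 + F) = (59 + F)*(93 + 2*F))
-z(u(C(-3*(-1), 3))) = -(5487 + 2*((13 + 3)/3)² + 211*((13 + 3)/3)) = -(5487 + 2*((⅓)*16)² + 211*((⅓)*16)) = -(5487 + 2*(16/3)² + 211*(16/3)) = -(5487 + 2*(256/9) + 3376/3) = -(5487 + 512/9 + 3376/3) = -1*60023/9 = -60023/9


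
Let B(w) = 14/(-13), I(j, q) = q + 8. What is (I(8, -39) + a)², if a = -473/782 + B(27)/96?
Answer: 59502972709489/59528192256 ≈ 999.58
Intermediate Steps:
I(j, q) = 8 + q
B(w) = -14/13 (B(w) = 14*(-1/13) = -14/13)
a = -150313/243984 (a = -473/782 - 14/13/96 = -473*1/782 - 14/13*1/96 = -473/782 - 7/624 = -150313/243984 ≈ -0.61608)
(I(8, -39) + a)² = ((8 - 39) - 150313/243984)² = (-31 - 150313/243984)² = (-7713817/243984)² = 59502972709489/59528192256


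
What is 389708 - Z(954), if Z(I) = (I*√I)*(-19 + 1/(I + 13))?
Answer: 389708 + 52580664*√106/967 ≈ 9.4953e+5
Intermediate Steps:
Z(I) = I^(3/2)*(-19 + 1/(13 + I))
389708 - Z(954) = 389708 - 954^(3/2)*(-246 - 19*954)/(13 + 954) = 389708 - 2862*√106*(-246 - 18126)/967 = 389708 - 2862*√106*(-18372)/967 = 389708 - (-52580664)*√106/967 = 389708 + 52580664*√106/967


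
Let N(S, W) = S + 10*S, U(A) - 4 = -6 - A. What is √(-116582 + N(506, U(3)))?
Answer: 2*I*√27754 ≈ 333.19*I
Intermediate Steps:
U(A) = -2 - A (U(A) = 4 + (-6 - A) = -2 - A)
N(S, W) = 11*S
√(-116582 + N(506, U(3))) = √(-116582 + 11*506) = √(-116582 + 5566) = √(-111016) = 2*I*√27754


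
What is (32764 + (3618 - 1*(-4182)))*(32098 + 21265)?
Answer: 2164616732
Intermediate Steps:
(32764 + (3618 - 1*(-4182)))*(32098 + 21265) = (32764 + (3618 + 4182))*53363 = (32764 + 7800)*53363 = 40564*53363 = 2164616732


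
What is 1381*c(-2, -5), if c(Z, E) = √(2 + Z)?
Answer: 0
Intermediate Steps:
1381*c(-2, -5) = 1381*√(2 - 2) = 1381*√0 = 1381*0 = 0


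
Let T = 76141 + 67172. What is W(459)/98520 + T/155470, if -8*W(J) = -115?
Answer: 11297145313/12253523520 ≈ 0.92195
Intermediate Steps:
T = 143313
W(J) = 115/8 (W(J) = -⅛*(-115) = 115/8)
W(459)/98520 + T/155470 = (115/8)/98520 + 143313/155470 = (115/8)*(1/98520) + 143313*(1/155470) = 23/157632 + 143313/155470 = 11297145313/12253523520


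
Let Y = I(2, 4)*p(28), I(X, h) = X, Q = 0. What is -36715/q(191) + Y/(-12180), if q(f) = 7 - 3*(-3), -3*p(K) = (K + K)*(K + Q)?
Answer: -47911283/20880 ≈ -2294.6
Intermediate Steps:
p(K) = -2*K²/3 (p(K) = -(K + K)*(K + 0)/3 = -2*K*K/3 = -2*K²/3)
q(f) = 16 (q(f) = 7 + 9 = 16)
Y = -3136/3 (Y = 2*(-⅔*28²) = 2*(-⅔*784) = 2*(-1568/3) = -3136/3 ≈ -1045.3)
-36715/q(191) + Y/(-12180) = -36715/16 - 3136/3/(-12180) = -36715*1/16 - 3136/3*(-1/12180) = -36715/16 + 112/1305 = -47911283/20880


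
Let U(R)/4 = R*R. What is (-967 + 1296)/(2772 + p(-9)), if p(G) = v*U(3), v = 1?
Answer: 329/2808 ≈ 0.11717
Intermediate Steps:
U(R) = 4*R² (U(R) = 4*(R*R) = 4*R²)
p(G) = 36 (p(G) = 1*(4*3²) = 1*(4*9) = 1*36 = 36)
(-967 + 1296)/(2772 + p(-9)) = (-967 + 1296)/(2772 + 36) = 329/2808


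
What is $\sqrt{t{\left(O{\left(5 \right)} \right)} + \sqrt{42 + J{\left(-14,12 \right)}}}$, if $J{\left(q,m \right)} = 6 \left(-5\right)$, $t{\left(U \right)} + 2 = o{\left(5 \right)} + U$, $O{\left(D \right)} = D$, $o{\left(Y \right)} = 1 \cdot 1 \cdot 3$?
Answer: $\sqrt{6 + 2 \sqrt{3}} \approx 3.0764$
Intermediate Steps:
$o{\left(Y \right)} = 3$ ($o{\left(Y \right)} = 1 \cdot 3 = 3$)
$t{\left(U \right)} = 1 + U$ ($t{\left(U \right)} = -2 + \left(3 + U\right) = 1 + U$)
$J{\left(q,m \right)} = -30$
$\sqrt{t{\left(O{\left(5 \right)} \right)} + \sqrt{42 + J{\left(-14,12 \right)}}} = \sqrt{\left(1 + 5\right) + \sqrt{42 - 30}} = \sqrt{6 + \sqrt{12}} = \sqrt{6 + 2 \sqrt{3}}$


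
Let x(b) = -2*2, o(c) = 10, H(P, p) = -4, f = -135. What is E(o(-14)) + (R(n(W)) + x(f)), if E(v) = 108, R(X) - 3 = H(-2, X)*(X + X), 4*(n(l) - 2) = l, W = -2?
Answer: 95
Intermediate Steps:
n(l) = 2 + l/4
R(X) = 3 - 8*X (R(X) = 3 - 4*(X + X) = 3 - 8*X)
x(b) = -4
E(o(-14)) + (R(n(W)) + x(f)) = 108 + ((3 - 8*(2 + (¼)*(-2))) - 4) = 108 + ((3 - 8*(2 - ½)) - 4) = 108 + ((3 - 8*3/2) - 4) = 108 + ((3 - 12) - 4) = 108 + (-9 - 4) = 108 - 13 = 95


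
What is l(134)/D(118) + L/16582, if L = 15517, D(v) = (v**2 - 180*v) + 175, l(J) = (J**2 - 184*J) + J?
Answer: 219684309/118412062 ≈ 1.8553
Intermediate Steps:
l(J) = J**2 - 183*J
D(v) = 175 + v**2 - 180*v
l(134)/D(118) + L/16582 = (134*(-183 + 134))/(175 + 118**2 - 180*118) + 15517/16582 = (134*(-49))/(175 + 13924 - 21240) + 15517*(1/16582) = -6566/(-7141) + 15517/16582 = -6566*(-1/7141) + 15517/16582 = 6566/7141 + 15517/16582 = 219684309/118412062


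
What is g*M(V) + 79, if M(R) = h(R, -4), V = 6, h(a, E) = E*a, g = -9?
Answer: 295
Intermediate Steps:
M(R) = -4*R
g*M(V) + 79 = -(-36)*6 + 79 = -9*(-24) + 79 = 216 + 79 = 295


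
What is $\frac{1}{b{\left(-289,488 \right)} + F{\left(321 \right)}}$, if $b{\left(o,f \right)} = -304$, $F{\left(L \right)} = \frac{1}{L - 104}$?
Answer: $- \frac{217}{65967} \approx -0.0032895$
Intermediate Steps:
$F{\left(L \right)} = \frac{1}{-104 + L}$
$\frac{1}{b{\left(-289,488 \right)} + F{\left(321 \right)}} = \frac{1}{-304 + \frac{1}{-104 + 321}} = \frac{1}{-304 + \frac{1}{217}} = \frac{1}{- \frac{65967}{217}} = - \frac{217}{65967}$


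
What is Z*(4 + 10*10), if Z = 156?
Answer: 16224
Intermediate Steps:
Z*(4 + 10*10) = 156*(4 + 10*10) = 156*(4 + 100) = 156*104 = 16224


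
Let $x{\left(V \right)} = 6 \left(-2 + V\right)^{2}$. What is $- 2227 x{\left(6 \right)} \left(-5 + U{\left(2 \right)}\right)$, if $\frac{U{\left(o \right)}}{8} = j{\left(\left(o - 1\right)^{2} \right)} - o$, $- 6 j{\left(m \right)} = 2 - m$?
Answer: $4774688$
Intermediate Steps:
$j{\left(m \right)} = - \frac{1}{3} + \frac{m}{6}$ ($j{\left(m \right)} = - \frac{2 - m}{6} = - \frac{1}{3} + \frac{m}{6}$)
$U{\left(o \right)} = - \frac{8}{3} - 8 o + \frac{4 \left(-1 + o\right)^{2}}{3}$ ($U{\left(o \right)} = 8 \left(\left(- \frac{1}{3} + \frac{\left(o - 1\right)^{2}}{6}\right) - o\right) = 8 \left(\left(- \frac{1}{3} + \frac{\left(-1 + o\right)^{2}}{6}\right) - o\right) = 8 \left(- \frac{1}{3} - o + \frac{\left(-1 + o\right)^{2}}{6}\right) = - \frac{8}{3} - 8 o + \frac{4 \left(-1 + o\right)^{2}}{3}$)
$- 2227 x{\left(6 \right)} \left(-5 + U{\left(2 \right)}\right) = - 2227 \cdot 6 \left(-2 + 6\right)^{2} \left(-5 - \left(\frac{68}{3} - \frac{16}{3}\right)\right) = - 2227 \cdot 6 \cdot 4^{2} \left(-5 - \frac{52}{3}\right) = - 2227 \cdot 6 \cdot 16 \left(-5 - \frac{52}{3}\right) = - 2227 \cdot 96 \left(-5 - \frac{52}{3}\right) = - 2227 \cdot 96 \left(- \frac{67}{3}\right) = \left(-2227\right) \left(-2144\right) = 4774688$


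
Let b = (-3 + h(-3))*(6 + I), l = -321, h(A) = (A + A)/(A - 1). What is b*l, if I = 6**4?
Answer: 626913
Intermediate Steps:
I = 1296
h(A) = 2*A/(-1 + A) (h(A) = (2*A)/(-1 + A) = 2*A/(-1 + A))
b = -1953 (b = (-3 + 2*(-3)/(-1 - 3))*(6 + 1296) = (-3 + 2*(-3)/(-4))*1302 = (-3 + 2*(-3)*(-1/4))*1302 = (-3 + 3/2)*1302 = -3/2*1302 = -1953)
b*l = -1953*(-321) = 626913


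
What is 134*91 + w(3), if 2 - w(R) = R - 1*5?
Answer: 12198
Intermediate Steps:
w(R) = 7 - R (w(R) = 2 - (R - 1*5) = 2 - (R - 5) = 2 - (-5 + R) = 2 + (5 - R) = 7 - R)
134*91 + w(3) = 134*91 + (7 - 1*3) = 12194 + (7 - 3) = 12194 + 4 = 12198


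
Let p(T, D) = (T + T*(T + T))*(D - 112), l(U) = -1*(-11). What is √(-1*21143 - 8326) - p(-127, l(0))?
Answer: 3245231 + I*√29469 ≈ 3.2452e+6 + 171.67*I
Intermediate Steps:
l(U) = 11
p(T, D) = (-112 + D)*(T + 2*T²) (p(T, D) = (T + T*(2*T))*(-112 + D) = (T + 2*T²)*(-112 + D) = (-112 + D)*(T + 2*T²))
√(-1*21143 - 8326) - p(-127, l(0)) = √(-1*21143 - 8326) - (-127)*(-112 + 11 - 224*(-127) + 2*11*(-127)) = √(-21143 - 8326) - (-127)*(-112 + 11 + 28448 - 2794) = √(-29469) - (-127)*25553 = I*√29469 - 1*(-3245231) = I*√29469 + 3245231 = 3245231 + I*√29469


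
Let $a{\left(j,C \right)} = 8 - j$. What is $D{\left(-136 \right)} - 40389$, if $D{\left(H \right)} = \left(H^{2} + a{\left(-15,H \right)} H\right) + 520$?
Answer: $-24501$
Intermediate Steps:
$D{\left(H \right)} = 520 + H^{2} + 23 H$ ($D{\left(H \right)} = \left(H^{2} + \left(8 - -15\right) H\right) + 520 = \left(H^{2} + \left(8 + 15\right) H\right) + 520 = \left(H^{2} + 23 H\right) + 520 = 520 + H^{2} + 23 H$)
$D{\left(-136 \right)} - 40389 = \left(520 + \left(-136\right)^{2} + 23 \left(-136\right)\right) - 40389 = \left(520 + 18496 - 3128\right) - 40389 = 15888 - 40389 = -24501$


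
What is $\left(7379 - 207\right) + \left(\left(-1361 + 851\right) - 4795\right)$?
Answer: $1867$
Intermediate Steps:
$\left(7379 - 207\right) + \left(\left(-1361 + 851\right) - 4795\right) = 7172 - 5305 = 1867$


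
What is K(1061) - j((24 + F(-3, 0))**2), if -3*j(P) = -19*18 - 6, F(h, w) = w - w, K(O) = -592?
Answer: -708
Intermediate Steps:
F(h, w) = 0
j(P) = 116 (j(P) = -(-19*18 - 6)/3 = -(-342 - 6)/3 = -1/3*(-348) = 116)
K(1061) - j((24 + F(-3, 0))**2) = -592 - 1*116 = -592 - 116 = -708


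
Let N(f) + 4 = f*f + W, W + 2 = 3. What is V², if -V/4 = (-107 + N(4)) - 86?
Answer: 518400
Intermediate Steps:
W = 1 (W = -2 + 3 = 1)
N(f) = -3 + f² (N(f) = -4 + (f*f + 1) = -4 + (f² + 1) = -4 + (1 + f²) = -3 + f²)
V = 720 (V = -4*((-107 + (-3 + 4²)) - 86) = -4*((-107 + (-3 + 16)) - 86) = -4*((-107 + 13) - 86) = -4*(-94 - 86) = -4*(-180) = 720)
V² = 720² = 518400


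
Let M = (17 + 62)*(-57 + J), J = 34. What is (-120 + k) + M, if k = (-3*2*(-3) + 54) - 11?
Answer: -1876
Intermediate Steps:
M = -1817 (M = (17 + 62)*(-57 + 34) = 79*(-23) = -1817)
k = 61 (k = (-6*(-3) + 54) - 11 = (18 + 54) - 11 = 72 - 11 = 61)
(-120 + k) + M = (-120 + 61) - 1817 = -59 - 1817 = -1876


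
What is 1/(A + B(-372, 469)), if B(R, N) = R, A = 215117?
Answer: 1/214745 ≈ 4.6567e-6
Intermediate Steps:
1/(A + B(-372, 469)) = 1/(215117 - 372) = 1/214745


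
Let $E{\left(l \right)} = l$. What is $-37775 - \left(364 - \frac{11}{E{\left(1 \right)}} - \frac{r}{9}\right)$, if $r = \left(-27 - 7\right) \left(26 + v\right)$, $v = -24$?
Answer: $- \frac{343220}{9} \approx -38136.0$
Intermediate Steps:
$r = -68$ ($r = \left(-27 - 7\right) \left(26 - 24\right) = \left(-34\right) 2 = -68$)
$-37775 - \left(364 - \frac{11}{E{\left(1 \right)}} - \frac{r}{9}\right) = -37775 + \left(\left(-13\right) 28 + \left(\frac{11}{1} - \frac{68}{9}\right)\right) = -37775 + \left(-364 + \left(11 \cdot 1 - \frac{68}{9}\right)\right) = -37775 + \left(-364 + \left(11 - \frac{68}{9}\right)\right) = -37775 + \left(-364 + \frac{31}{9}\right) = -37775 - \frac{3245}{9} = - \frac{343220}{9}$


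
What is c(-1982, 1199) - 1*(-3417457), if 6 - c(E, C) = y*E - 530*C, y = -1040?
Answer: 1991653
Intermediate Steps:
c(E, C) = 6 + 530*C + 1040*E (c(E, C) = 6 - (-1040*E - 530*C) = 6 + (530*C + 1040*E) = 6 + 530*C + 1040*E)
c(-1982, 1199) - 1*(-3417457) = (6 + 530*1199 + 1040*(-1982)) - 1*(-3417457) = (6 + 635470 - 2061280) + 3417457 = -1425804 + 3417457 = 1991653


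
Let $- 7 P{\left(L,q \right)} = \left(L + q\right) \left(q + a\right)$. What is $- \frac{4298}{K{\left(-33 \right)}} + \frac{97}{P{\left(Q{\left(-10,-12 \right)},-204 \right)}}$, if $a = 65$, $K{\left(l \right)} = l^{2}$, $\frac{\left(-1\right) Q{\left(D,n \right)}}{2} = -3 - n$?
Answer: $- \frac{44455705}{11201454} \approx -3.9687$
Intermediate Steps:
$Q{\left(D,n \right)} = 6 + 2 n$ ($Q{\left(D,n \right)} = - 2 \left(-3 - n\right) = 6 + 2 n$)
$P{\left(L,q \right)} = - \frac{\left(65 + q\right) \left(L + q\right)}{7}$ ($P{\left(L,q \right)} = - \frac{\left(L + q\right) \left(q + 65\right)}{7} = - \frac{\left(L + q\right) \left(65 + q\right)}{7} = - \frac{\left(65 + q\right) \left(L + q\right)}{7}$)
$- \frac{4298}{K{\left(-33 \right)}} + \frac{97}{P{\left(Q{\left(-10,-12 \right)},-204 \right)}} = - \frac{4298}{\left(-33\right)^{2}} + \frac{97}{- \frac{65 \left(6 + 2 \left(-12\right)\right)}{7} - - \frac{13260}{7} - \frac{\left(-204\right)^{2}}{7} - \frac{1}{7} \left(6 + 2 \left(-12\right)\right) \left(-204\right)} = - \frac{4298}{1089} + \frac{97}{- \frac{65 \left(6 - 24\right)}{7} + \frac{13260}{7} - \frac{41616}{7} - \frac{1}{7} \left(6 - 24\right) \left(-204\right)} = \left(-4298\right) \frac{1}{1089} + \frac{97}{\left(- \frac{65}{7}\right) \left(-18\right) + \frac{13260}{7} - \frac{41616}{7} - \left(- \frac{18}{7}\right) \left(-204\right)} = - \frac{4298}{1089} + \frac{97}{\frac{1170}{7} + \frac{13260}{7} - \frac{41616}{7} - \frac{3672}{7}} = - \frac{4298}{1089} + \frac{97}{- \frac{30858}{7}} = - \frac{4298}{1089} + 97 \left(- \frac{7}{30858}\right) = - \frac{4298}{1089} - \frac{679}{30858} = - \frac{44455705}{11201454}$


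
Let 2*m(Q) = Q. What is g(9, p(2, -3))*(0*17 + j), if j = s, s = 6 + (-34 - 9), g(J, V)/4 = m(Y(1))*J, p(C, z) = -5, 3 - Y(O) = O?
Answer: -1332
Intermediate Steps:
Y(O) = 3 - O
m(Q) = Q/2
g(J, V) = 4*J (g(J, V) = 4*(((3 - 1*1)/2)*J) = 4*(((3 - 1)/2)*J) = 4*(((½)*2)*J) = 4*(1*J) = 4*J)
s = -37 (s = 6 - 43 = -37)
j = -37
g(9, p(2, -3))*(0*17 + j) = (4*9)*(0*17 - 37) = 36*(0 - 37) = 36*(-37) = -1332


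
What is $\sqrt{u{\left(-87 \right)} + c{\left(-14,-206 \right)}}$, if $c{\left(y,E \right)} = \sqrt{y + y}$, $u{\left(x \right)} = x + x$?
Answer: $\sqrt{-174 + 2 i \sqrt{7}} \approx 0.2006 + 13.192 i$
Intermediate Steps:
$u{\left(x \right)} = 2 x$
$c{\left(y,E \right)} = \sqrt{2} \sqrt{y}$ ($c{\left(y,E \right)} = \sqrt{2 y} = \sqrt{2} \sqrt{y}$)
$\sqrt{u{\left(-87 \right)} + c{\left(-14,-206 \right)}} = \sqrt{2 \left(-87\right) + \sqrt{2} \sqrt{-14}} = \sqrt{-174 + \sqrt{2} i \sqrt{14}} = \sqrt{-174 + 2 i \sqrt{7}}$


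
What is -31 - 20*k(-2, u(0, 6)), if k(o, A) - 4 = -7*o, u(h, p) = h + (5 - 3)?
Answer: -391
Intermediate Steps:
u(h, p) = 2 + h (u(h, p) = h + 2 = 2 + h)
k(o, A) = 4 - 7*o
-31 - 20*k(-2, u(0, 6)) = -31 - 20*(4 - 7*(-2)) = -31 - 20*(4 + 14) = -31 - 20*18 = -31 - 360 = -391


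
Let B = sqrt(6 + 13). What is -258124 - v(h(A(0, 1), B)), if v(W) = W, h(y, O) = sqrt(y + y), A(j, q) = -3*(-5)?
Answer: -258124 - sqrt(30) ≈ -2.5813e+5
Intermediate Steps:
A(j, q) = 15
B = sqrt(19) ≈ 4.3589
h(y, O) = sqrt(2)*sqrt(y) (h(y, O) = sqrt(2*y) = sqrt(2)*sqrt(y))
-258124 - v(h(A(0, 1), B)) = -258124 - sqrt(2)*sqrt(15) = -258124 - sqrt(30)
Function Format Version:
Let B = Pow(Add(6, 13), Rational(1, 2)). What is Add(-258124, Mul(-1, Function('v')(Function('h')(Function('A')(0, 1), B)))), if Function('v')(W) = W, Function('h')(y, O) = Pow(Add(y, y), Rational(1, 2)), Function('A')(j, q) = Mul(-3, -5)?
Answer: Add(-258124, Mul(-1, Pow(30, Rational(1, 2)))) ≈ -2.5813e+5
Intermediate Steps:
Function('A')(j, q) = 15
B = Pow(19, Rational(1, 2)) ≈ 4.3589
Function('h')(y, O) = Mul(Pow(2, Rational(1, 2)), Pow(y, Rational(1, 2))) (Function('h')(y, O) = Pow(Mul(2, y), Rational(1, 2)) = Mul(Pow(2, Rational(1, 2)), Pow(y, Rational(1, 2))))
Add(-258124, Mul(-1, Function('v')(Function('h')(Function('A')(0, 1), B)))) = Add(-258124, Mul(-1, Mul(Pow(2, Rational(1, 2)), Pow(15, Rational(1, 2))))) = Add(-258124, Mul(-1, Pow(30, Rational(1, 2))))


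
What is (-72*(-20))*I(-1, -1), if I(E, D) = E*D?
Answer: 1440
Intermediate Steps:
I(E, D) = D*E
(-72*(-20))*I(-1, -1) = (-72*(-20))*(-1*(-1)) = 1440*1 = 1440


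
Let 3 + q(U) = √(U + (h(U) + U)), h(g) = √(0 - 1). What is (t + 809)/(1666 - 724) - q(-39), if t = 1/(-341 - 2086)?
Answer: 28096/7281 - √(-78 + I) ≈ 3.8022 - 8.8319*I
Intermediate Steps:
h(g) = I (h(g) = √(-1) = I)
q(U) = -3 + √(I + 2*U) (q(U) = -3 + √(U + (I + U)) = -3 + √(I + 2*U))
t = -1/2427 (t = 1/(-2427) = -1/2427 ≈ -0.00041203)
(t + 809)/(1666 - 724) - q(-39) = (-1/2427 + 809)/(1666 - 724) - (-3 + √(I + 2*(-39))) = (1963442/2427)/942 - (-3 + √(I - 78)) = (1963442/2427)*(1/942) - (-3 + √(-78 + I)) = 6253/7281 + (3 - √(-78 + I)) = 28096/7281 - √(-78 + I)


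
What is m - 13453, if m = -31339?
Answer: -44792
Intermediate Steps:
m - 13453 = -31339 - 13453 = -44792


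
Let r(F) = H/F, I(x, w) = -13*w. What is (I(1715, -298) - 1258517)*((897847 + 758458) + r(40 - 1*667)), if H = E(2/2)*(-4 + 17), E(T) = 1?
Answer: -1302950797959746/627 ≈ -2.0781e+12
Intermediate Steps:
H = 13 (H = 1*(-4 + 17) = 1*13 = 13)
r(F) = 13/F
(I(1715, -298) - 1258517)*((897847 + 758458) + r(40 - 1*667)) = (-13*(-298) - 1258517)*((897847 + 758458) + 13/(40 - 1*667)) = (3874 - 1258517)*(1656305 + 13/(40 - 667)) = -1254643*(1656305 + 13/(-627)) = -1254643*(1656305 + 13*(-1/627)) = -1254643*(1656305 - 13/627) = -1254643*1038503222/627 = -1302950797959746/627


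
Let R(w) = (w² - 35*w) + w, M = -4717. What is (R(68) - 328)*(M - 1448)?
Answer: -12231360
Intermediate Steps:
R(w) = w² - 34*w
(R(68) - 328)*(M - 1448) = (68*(-34 + 68) - 328)*(-4717 - 1448) = (68*34 - 328)*(-6165) = (2312 - 328)*(-6165) = 1984*(-6165) = -12231360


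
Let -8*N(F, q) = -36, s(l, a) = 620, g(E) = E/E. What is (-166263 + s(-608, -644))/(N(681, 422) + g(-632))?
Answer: -331286/11 ≈ -30117.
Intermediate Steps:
g(E) = 1
N(F, q) = 9/2 (N(F, q) = -⅛*(-36) = 9/2)
(-166263 + s(-608, -644))/(N(681, 422) + g(-632)) = (-166263 + 620)/(9/2 + 1) = -165643/11/2 = -165643*2/11 = -331286/11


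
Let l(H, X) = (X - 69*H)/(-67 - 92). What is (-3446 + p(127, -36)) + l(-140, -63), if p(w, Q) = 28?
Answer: -184353/53 ≈ -3478.4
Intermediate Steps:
l(H, X) = -X/159 + 23*H/53 (l(H, X) = (X - 69*H)/(-159) = (X - 69*H)*(-1/159) = -X/159 + 23*H/53)
(-3446 + p(127, -36)) + l(-140, -63) = (-3446 + 28) + (-1/159*(-63) + (23/53)*(-140)) = -3418 + (21/53 - 3220/53) = -3418 - 3199/53 = -184353/53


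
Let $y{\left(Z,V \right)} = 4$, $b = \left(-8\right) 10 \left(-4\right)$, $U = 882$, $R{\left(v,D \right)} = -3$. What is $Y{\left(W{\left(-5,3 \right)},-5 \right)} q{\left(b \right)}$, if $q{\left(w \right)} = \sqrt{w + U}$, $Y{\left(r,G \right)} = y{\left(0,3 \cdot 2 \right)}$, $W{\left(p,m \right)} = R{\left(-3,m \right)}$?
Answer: $4 \sqrt{1202} \approx 138.68$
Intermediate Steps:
$W{\left(p,m \right)} = -3$
$b = 320$ ($b = \left(-80\right) \left(-4\right) = 320$)
$Y{\left(r,G \right)} = 4$
$q{\left(w \right)} = \sqrt{882 + w}$ ($q{\left(w \right)} = \sqrt{w + 882} = \sqrt{882 + w}$)
$Y{\left(W{\left(-5,3 \right)},-5 \right)} q{\left(b \right)} = 4 \sqrt{882 + 320} = 4 \sqrt{1202}$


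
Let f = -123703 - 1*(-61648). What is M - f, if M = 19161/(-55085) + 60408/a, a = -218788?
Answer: 186968857380588/3012984245 ≈ 62054.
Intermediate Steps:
M = -1879942887/3012984245 (M = 19161/(-55085) + 60408/(-218788) = 19161*(-1/55085) + 60408*(-1/218788) = -19161/55085 - 15102/54697 = -1879942887/3012984245 ≈ -0.62395)
f = -62055 (f = -123703 + 61648 = -62055)
M - f = -1879942887/3012984245 - 1*(-62055) = -1879942887/3012984245 + 62055 = 186968857380588/3012984245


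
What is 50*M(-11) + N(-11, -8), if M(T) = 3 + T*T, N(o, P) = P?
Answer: 6192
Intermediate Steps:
M(T) = 3 + T²
50*M(-11) + N(-11, -8) = 50*(3 + (-11)²) - 8 = 50*(3 + 121) - 8 = 50*124 - 8 = 6200 - 8 = 6192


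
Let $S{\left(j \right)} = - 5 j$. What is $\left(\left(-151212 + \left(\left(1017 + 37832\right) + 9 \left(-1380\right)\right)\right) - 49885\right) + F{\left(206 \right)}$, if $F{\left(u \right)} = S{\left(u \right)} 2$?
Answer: $-176728$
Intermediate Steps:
$F{\left(u \right)} = - 10 u$ ($F{\left(u \right)} = - 5 u 2 = - 10 u$)
$\left(\left(-151212 + \left(\left(1017 + 37832\right) + 9 \left(-1380\right)\right)\right) - 49885\right) + F{\left(206 \right)} = \left(\left(-151212 + \left(\left(1017 + 37832\right) + 9 \left(-1380\right)\right)\right) - 49885\right) - 2060 = \left(\left(-151212 + \left(38849 - 12420\right)\right) - 49885\right) - 2060 = \left(\left(-151212 + 26429\right) - 49885\right) - 2060 = \left(-124783 - 49885\right) - 2060 = -174668 - 2060 = -176728$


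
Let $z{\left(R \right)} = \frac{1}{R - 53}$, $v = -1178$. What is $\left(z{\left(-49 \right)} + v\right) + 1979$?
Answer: $\frac{81701}{102} \approx 800.99$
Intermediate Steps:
$z{\left(R \right)} = \frac{1}{-53 + R}$
$\left(z{\left(-49 \right)} + v\right) + 1979 = \left(\frac{1}{-53 - 49} - 1178\right) + 1979 = \left(\frac{1}{-102} - 1178\right) + 1979 = \left(- \frac{1}{102} - 1178\right) + 1979 = - \frac{120157}{102} + 1979 = \frac{81701}{102}$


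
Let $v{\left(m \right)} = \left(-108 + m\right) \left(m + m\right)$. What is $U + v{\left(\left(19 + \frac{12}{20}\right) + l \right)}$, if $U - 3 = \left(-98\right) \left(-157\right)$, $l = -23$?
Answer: $\frac{403663}{25} \approx 16147.0$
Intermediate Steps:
$U = 15389$ ($U = 3 - -15386 = 3 + 15386 = 15389$)
$v{\left(m \right)} = 2 m \left(-108 + m\right)$ ($v{\left(m \right)} = \left(-108 + m\right) 2 m = 2 m \left(-108 + m\right)$)
$U + v{\left(\left(19 + \frac{12}{20}\right) + l \right)} = 15389 + 2 \left(\left(19 + \frac{12}{20}\right) - 23\right) \left(-108 - \left(4 - \frac{3}{5}\right)\right) = 15389 + 2 \left(\left(19 + 12 \cdot \frac{1}{20}\right) - 23\right) \left(-108 + \left(\left(19 + 12 \cdot \frac{1}{20}\right) - 23\right)\right) = 15389 + 2 \left(\left(19 + \frac{3}{5}\right) - 23\right) \left(-108 + \left(\left(19 + \frac{3}{5}\right) - 23\right)\right) = 15389 + 2 \left(\frac{98}{5} - 23\right) \left(-108 + \left(\frac{98}{5} - 23\right)\right) = 15389 + 2 \left(- \frac{17}{5}\right) \left(-108 - \frac{17}{5}\right) = 15389 + 2 \left(- \frac{17}{5}\right) \left(- \frac{557}{5}\right) = 15389 + \frac{18938}{25} = \frac{403663}{25}$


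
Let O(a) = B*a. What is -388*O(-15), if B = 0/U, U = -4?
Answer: 0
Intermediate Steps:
B = 0 (B = 0/(-4) = 0*(-¼) = 0)
O(a) = 0 (O(a) = 0*a = 0)
-388*O(-15) = -388*0 = 0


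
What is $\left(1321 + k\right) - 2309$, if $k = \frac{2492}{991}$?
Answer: $- \frac{976616}{991} \approx -985.49$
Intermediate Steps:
$k = \frac{2492}{991}$ ($k = 2492 \cdot \frac{1}{991} = \frac{2492}{991} \approx 2.5146$)
$\left(1321 + k\right) - 2309 = \left(1321 + \frac{2492}{991}\right) - 2309 = \frac{1311603}{991} - 2309 = - \frac{976616}{991}$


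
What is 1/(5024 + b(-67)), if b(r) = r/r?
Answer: 1/5025 ≈ 0.00019901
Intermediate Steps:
b(r) = 1
1/(5024 + b(-67)) = 1/(5024 + 1) = 1/5025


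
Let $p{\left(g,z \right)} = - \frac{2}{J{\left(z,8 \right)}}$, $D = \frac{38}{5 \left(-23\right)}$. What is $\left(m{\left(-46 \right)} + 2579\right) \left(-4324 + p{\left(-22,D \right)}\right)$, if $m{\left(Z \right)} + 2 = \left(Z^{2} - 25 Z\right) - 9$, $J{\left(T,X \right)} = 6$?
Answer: $- \frac{75684482}{3} \approx -2.5228 \cdot 10^{7}$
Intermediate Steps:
$D = - \frac{38}{115}$ ($D = \frac{38}{-115} = 38 \left(- \frac{1}{115}\right) = - \frac{38}{115} \approx -0.33043$)
$m{\left(Z \right)} = -11 + Z^{2} - 25 Z$ ($m{\left(Z \right)} = -2 - \left(9 - Z^{2} + 25 Z\right) = -11 + Z^{2} - 25 Z$)
$p{\left(g,z \right)} = - \frac{1}{3}$ ($p{\left(g,z \right)} = - \frac{2}{6} = \left(-2\right) \frac{1}{6} = - \frac{1}{3}$)
$\left(m{\left(-46 \right)} + 2579\right) \left(-4324 + p{\left(-22,D \right)}\right) = \left(\left(-11 + \left(-46\right)^{2} - -1150\right) + 2579\right) \left(-4324 - \frac{1}{3}\right) = \left(\left(-11 + 2116 + 1150\right) + 2579\right) \left(- \frac{12973}{3}\right) = \left(3255 + 2579\right) \left(- \frac{12973}{3}\right) = 5834 \left(- \frac{12973}{3}\right) = - \frac{75684482}{3}$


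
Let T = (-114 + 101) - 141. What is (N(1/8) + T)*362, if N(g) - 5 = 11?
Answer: -49956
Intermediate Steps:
N(g) = 16 (N(g) = 5 + 11 = 16)
T = -154 (T = -13 - 141 = -154)
(N(1/8) + T)*362 = (16 - 154)*362 = -138*362 = -49956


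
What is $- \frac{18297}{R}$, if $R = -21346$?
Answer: $\frac{18297}{21346} \approx 0.85716$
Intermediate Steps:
$- \frac{18297}{R} = - \frac{18297}{-21346} = \left(-18297\right) \left(- \frac{1}{21346}\right) = \frac{18297}{21346}$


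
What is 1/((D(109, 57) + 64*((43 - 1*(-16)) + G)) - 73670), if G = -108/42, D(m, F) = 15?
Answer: -7/490305 ≈ -1.4277e-5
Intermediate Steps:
G = -18/7 (G = -108*1/42 = -18/7 ≈ -2.5714)
1/((D(109, 57) + 64*((43 - 1*(-16)) + G)) - 73670) = 1/((15 + 64*((43 - 1*(-16)) - 18/7)) - 73670) = 1/((15 + 64*((43 + 16) - 18/7)) - 73670) = 1/((15 + 64*(59 - 18/7)) - 73670) = 1/((15 + 64*(395/7)) - 73670) = 1/((15 + 25280/7) - 73670) = 1/(25385/7 - 73670) = 1/(-490305/7) = -7/490305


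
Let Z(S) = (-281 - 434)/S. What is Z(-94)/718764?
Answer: 715/67563816 ≈ 1.0583e-5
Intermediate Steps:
Z(S) = -715/S
Z(-94)/718764 = -715/(-94)/718764 = -715*(-1/94)*(1/718764) = (715/94)*(1/718764) = 715/67563816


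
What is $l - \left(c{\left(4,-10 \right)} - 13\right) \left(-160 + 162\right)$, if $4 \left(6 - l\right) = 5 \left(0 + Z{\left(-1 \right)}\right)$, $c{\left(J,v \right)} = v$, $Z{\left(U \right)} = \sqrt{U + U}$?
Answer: $52 - \frac{5 i \sqrt{2}}{4} \approx 52.0 - 1.7678 i$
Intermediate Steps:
$Z{\left(U \right)} = \sqrt{2} \sqrt{U}$ ($Z{\left(U \right)} = \sqrt{2 U} = \sqrt{2} \sqrt{U}$)
$l = 6 - \frac{5 i \sqrt{2}}{4}$ ($l = 6 - \frac{5 \left(0 + \sqrt{2} \sqrt{-1}\right)}{4} = 6 - \frac{5 \left(0 + \sqrt{2} i\right)}{4} = 6 - \frac{5 \left(0 + i \sqrt{2}\right)}{4} = 6 - \frac{5 i \sqrt{2}}{4} \approx 6.0 - 1.7678 i$)
$l - \left(c{\left(4,-10 \right)} - 13\right) \left(-160 + 162\right) = \left(6 - \frac{5 i \sqrt{2}}{4}\right) - \left(-10 - 13\right) \left(-160 + 162\right) = \left(6 - \frac{5 i \sqrt{2}}{4}\right) - \left(-23\right) 2 = \left(6 - \frac{5 i \sqrt{2}}{4}\right) - -46 = \left(6 - \frac{5 i \sqrt{2}}{4}\right) + 46 = 52 - \frac{5 i \sqrt{2}}{4}$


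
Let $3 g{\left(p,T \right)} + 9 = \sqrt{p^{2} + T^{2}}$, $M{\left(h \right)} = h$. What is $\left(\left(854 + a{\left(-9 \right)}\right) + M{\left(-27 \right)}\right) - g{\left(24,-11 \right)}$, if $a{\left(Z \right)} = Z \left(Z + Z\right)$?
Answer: $992 - \frac{\sqrt{697}}{3} \approx 983.2$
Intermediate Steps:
$g{\left(p,T \right)} = -3 + \frac{\sqrt{T^{2} + p^{2}}}{3}$ ($g{\left(p,T \right)} = -3 + \frac{\sqrt{p^{2} + T^{2}}}{3} = -3 + \frac{\sqrt{T^{2} + p^{2}}}{3}$)
$a{\left(Z \right)} = 2 Z^{2}$ ($a{\left(Z \right)} = Z 2 Z = 2 Z^{2}$)
$\left(\left(854 + a{\left(-9 \right)}\right) + M{\left(-27 \right)}\right) - g{\left(24,-11 \right)} = \left(\left(854 + 2 \left(-9\right)^{2}\right) - 27\right) - \left(-3 + \frac{\sqrt{\left(-11\right)^{2} + 24^{2}}}{3}\right) = \left(\left(854 + 2 \cdot 81\right) - 27\right) - \left(-3 + \frac{\sqrt{121 + 576}}{3}\right) = \left(\left(854 + 162\right) - 27\right) - \left(-3 + \frac{\sqrt{697}}{3}\right) = \left(1016 - 27\right) + \left(3 - \frac{\sqrt{697}}{3}\right) = 989 + \left(3 - \frac{\sqrt{697}}{3}\right) = 992 - \frac{\sqrt{697}}{3}$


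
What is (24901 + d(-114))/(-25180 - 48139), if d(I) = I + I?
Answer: -24673/73319 ≈ -0.33652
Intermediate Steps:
d(I) = 2*I
(24901 + d(-114))/(-25180 - 48139) = (24901 + 2*(-114))/(-25180 - 48139) = (24901 - 228)/(-73319) = 24673*(-1/73319) = -24673/73319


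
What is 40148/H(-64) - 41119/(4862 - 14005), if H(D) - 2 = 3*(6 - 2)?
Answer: 183824415/64001 ≈ 2872.2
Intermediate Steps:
H(D) = 14 (H(D) = 2 + 3*(6 - 2) = 2 + 3*4 = 2 + 12 = 14)
40148/H(-64) - 41119/(4862 - 14005) = 40148/14 - 41119/(4862 - 14005) = 40148*(1/14) - 41119/(-9143) = 20074/7 - 41119*(-1/9143) = 20074/7 + 41119/9143 = 183824415/64001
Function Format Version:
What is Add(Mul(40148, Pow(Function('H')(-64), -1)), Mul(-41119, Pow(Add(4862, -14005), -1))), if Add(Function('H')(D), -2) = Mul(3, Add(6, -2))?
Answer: Rational(183824415, 64001) ≈ 2872.2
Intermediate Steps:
Function('H')(D) = 14 (Function('H')(D) = Add(2, Mul(3, Add(6, -2))) = Add(2, Mul(3, 4)) = Add(2, 12) = 14)
Add(Mul(40148, Pow(Function('H')(-64), -1)), Mul(-41119, Pow(Add(4862, -14005), -1))) = Add(Mul(40148, Pow(14, -1)), Mul(-41119, Pow(Add(4862, -14005), -1))) = Add(Mul(40148, Rational(1, 14)), Mul(-41119, Pow(-9143, -1))) = Add(Rational(20074, 7), Mul(-41119, Rational(-1, 9143))) = Add(Rational(20074, 7), Rational(41119, 9143)) = Rational(183824415, 64001)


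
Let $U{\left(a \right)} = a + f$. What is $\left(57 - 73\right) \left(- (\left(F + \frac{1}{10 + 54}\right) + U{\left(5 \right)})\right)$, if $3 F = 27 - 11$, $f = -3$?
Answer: $\frac{1411}{12} \approx 117.58$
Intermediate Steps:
$U{\left(a \right)} = -3 + a$ ($U{\left(a \right)} = a - 3 = -3 + a$)
$F = \frac{16}{3}$ ($F = \frac{27 - 11}{3} = \frac{1}{3} \cdot 16 = \frac{16}{3} \approx 5.3333$)
$\left(57 - 73\right) \left(- (\left(F + \frac{1}{10 + 54}\right) + U{\left(5 \right)})\right) = \left(57 - 73\right) \left(- (\left(\frac{16}{3} + \frac{1}{10 + 54}\right) + \left(-3 + 5\right))\right) = - 16 \left(- (\left(\frac{16}{3} + \frac{1}{64}\right) + 2)\right) = - 16 \left(- (\frac{1027}{192} + 2)\right) = - 16 \left(\left(-1\right) \frac{1411}{192}\right) = \left(-16\right) \left(- \frac{1411}{192}\right) = \frac{1411}{12}$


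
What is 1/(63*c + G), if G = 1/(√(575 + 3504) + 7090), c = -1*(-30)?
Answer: 94999006780/179548136214301 + √4079/179548136214301 ≈ 0.00052910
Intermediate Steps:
c = 30
G = 1/(7090 + √4079) (G = 1/(√4079 + 7090) = 1/(7090 + √4079) ≈ 0.00013978)
1/(63*c + G) = 1/(63*30 + (7090/50264021 - √4079/50264021)) = 1/(1890 + (7090/50264021 - √4079/50264021)) = 1/(94999006780/50264021 - √4079/50264021)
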